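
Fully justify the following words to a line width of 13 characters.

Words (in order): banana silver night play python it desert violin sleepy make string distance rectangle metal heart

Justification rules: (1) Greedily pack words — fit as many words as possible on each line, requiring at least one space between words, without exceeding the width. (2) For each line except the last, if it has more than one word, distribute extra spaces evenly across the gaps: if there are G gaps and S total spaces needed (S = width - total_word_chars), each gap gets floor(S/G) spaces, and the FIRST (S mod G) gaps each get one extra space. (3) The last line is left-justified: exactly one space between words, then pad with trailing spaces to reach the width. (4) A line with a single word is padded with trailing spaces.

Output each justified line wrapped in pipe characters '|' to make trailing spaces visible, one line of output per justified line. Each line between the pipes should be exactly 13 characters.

Line 1: ['banana', 'silver'] (min_width=13, slack=0)
Line 2: ['night', 'play'] (min_width=10, slack=3)
Line 3: ['python', 'it'] (min_width=9, slack=4)
Line 4: ['desert', 'violin'] (min_width=13, slack=0)
Line 5: ['sleepy', 'make'] (min_width=11, slack=2)
Line 6: ['string'] (min_width=6, slack=7)
Line 7: ['distance'] (min_width=8, slack=5)
Line 8: ['rectangle'] (min_width=9, slack=4)
Line 9: ['metal', 'heart'] (min_width=11, slack=2)

Answer: |banana silver|
|night    play|
|python     it|
|desert violin|
|sleepy   make|
|string       |
|distance     |
|rectangle    |
|metal heart  |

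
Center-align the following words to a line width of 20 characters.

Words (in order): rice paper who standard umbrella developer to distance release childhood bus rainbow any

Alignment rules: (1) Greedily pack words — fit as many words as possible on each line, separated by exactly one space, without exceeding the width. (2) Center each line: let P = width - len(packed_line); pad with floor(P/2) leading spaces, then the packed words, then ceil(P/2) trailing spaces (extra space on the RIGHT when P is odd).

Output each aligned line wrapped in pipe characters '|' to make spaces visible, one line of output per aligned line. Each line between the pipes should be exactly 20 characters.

Line 1: ['rice', 'paper', 'who'] (min_width=14, slack=6)
Line 2: ['standard', 'umbrella'] (min_width=17, slack=3)
Line 3: ['developer', 'to'] (min_width=12, slack=8)
Line 4: ['distance', 'release'] (min_width=16, slack=4)
Line 5: ['childhood', 'bus'] (min_width=13, slack=7)
Line 6: ['rainbow', 'any'] (min_width=11, slack=9)

Answer: |   rice paper who   |
| standard umbrella  |
|    developer to    |
|  distance release  |
|   childhood bus    |
|    rainbow any     |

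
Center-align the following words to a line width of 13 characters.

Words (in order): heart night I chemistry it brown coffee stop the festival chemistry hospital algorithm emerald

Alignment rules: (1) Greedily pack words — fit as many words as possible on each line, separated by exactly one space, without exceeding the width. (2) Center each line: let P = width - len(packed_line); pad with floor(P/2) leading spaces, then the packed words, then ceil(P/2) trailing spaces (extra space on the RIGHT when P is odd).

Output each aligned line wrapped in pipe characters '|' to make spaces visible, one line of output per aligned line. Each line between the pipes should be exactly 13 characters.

Line 1: ['heart', 'night', 'I'] (min_width=13, slack=0)
Line 2: ['chemistry', 'it'] (min_width=12, slack=1)
Line 3: ['brown', 'coffee'] (min_width=12, slack=1)
Line 4: ['stop', 'the'] (min_width=8, slack=5)
Line 5: ['festival'] (min_width=8, slack=5)
Line 6: ['chemistry'] (min_width=9, slack=4)
Line 7: ['hospital'] (min_width=8, slack=5)
Line 8: ['algorithm'] (min_width=9, slack=4)
Line 9: ['emerald'] (min_width=7, slack=6)

Answer: |heart night I|
|chemistry it |
|brown coffee |
|  stop the   |
|  festival   |
|  chemistry  |
|  hospital   |
|  algorithm  |
|   emerald   |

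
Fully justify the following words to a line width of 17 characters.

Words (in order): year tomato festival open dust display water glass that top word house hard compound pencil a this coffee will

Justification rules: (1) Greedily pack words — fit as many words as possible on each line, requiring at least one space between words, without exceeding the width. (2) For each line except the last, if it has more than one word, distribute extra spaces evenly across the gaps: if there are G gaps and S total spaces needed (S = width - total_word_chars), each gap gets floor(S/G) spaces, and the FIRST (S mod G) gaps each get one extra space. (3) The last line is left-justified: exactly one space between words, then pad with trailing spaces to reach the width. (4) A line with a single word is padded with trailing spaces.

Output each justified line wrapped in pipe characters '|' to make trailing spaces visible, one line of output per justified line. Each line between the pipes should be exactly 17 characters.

Answer: |year       tomato|
|festival     open|
|dust      display|
|water  glass that|
|top   word  house|
|hard     compound|
|pencil   a   this|
|coffee will      |

Derivation:
Line 1: ['year', 'tomato'] (min_width=11, slack=6)
Line 2: ['festival', 'open'] (min_width=13, slack=4)
Line 3: ['dust', 'display'] (min_width=12, slack=5)
Line 4: ['water', 'glass', 'that'] (min_width=16, slack=1)
Line 5: ['top', 'word', 'house'] (min_width=14, slack=3)
Line 6: ['hard', 'compound'] (min_width=13, slack=4)
Line 7: ['pencil', 'a', 'this'] (min_width=13, slack=4)
Line 8: ['coffee', 'will'] (min_width=11, slack=6)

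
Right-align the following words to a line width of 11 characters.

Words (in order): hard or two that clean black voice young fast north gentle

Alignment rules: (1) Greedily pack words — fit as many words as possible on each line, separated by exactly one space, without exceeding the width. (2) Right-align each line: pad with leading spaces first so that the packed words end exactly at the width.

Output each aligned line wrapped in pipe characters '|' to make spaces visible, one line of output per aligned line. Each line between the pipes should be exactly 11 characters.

Answer: |hard or two|
| that clean|
|black voice|
| young fast|
|      north|
|     gentle|

Derivation:
Line 1: ['hard', 'or', 'two'] (min_width=11, slack=0)
Line 2: ['that', 'clean'] (min_width=10, slack=1)
Line 3: ['black', 'voice'] (min_width=11, slack=0)
Line 4: ['young', 'fast'] (min_width=10, slack=1)
Line 5: ['north'] (min_width=5, slack=6)
Line 6: ['gentle'] (min_width=6, slack=5)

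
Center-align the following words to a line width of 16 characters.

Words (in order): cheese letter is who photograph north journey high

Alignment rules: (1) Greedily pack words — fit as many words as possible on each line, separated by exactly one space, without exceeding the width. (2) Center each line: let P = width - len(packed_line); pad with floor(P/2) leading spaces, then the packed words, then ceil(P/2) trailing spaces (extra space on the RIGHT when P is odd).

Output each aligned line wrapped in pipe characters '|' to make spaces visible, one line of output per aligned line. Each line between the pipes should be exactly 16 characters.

Line 1: ['cheese', 'letter', 'is'] (min_width=16, slack=0)
Line 2: ['who', 'photograph'] (min_width=14, slack=2)
Line 3: ['north', 'journey'] (min_width=13, slack=3)
Line 4: ['high'] (min_width=4, slack=12)

Answer: |cheese letter is|
| who photograph |
| north journey  |
|      high      |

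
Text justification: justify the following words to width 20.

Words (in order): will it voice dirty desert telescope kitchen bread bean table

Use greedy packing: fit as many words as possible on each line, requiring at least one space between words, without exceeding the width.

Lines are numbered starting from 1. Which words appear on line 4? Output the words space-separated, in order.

Answer: table

Derivation:
Line 1: ['will', 'it', 'voice', 'dirty'] (min_width=19, slack=1)
Line 2: ['desert', 'telescope'] (min_width=16, slack=4)
Line 3: ['kitchen', 'bread', 'bean'] (min_width=18, slack=2)
Line 4: ['table'] (min_width=5, slack=15)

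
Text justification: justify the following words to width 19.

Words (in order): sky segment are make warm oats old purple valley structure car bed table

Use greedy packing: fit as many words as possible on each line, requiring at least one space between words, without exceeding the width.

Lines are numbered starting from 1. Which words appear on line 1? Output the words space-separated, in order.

Line 1: ['sky', 'segment', 'are'] (min_width=15, slack=4)
Line 2: ['make', 'warm', 'oats', 'old'] (min_width=18, slack=1)
Line 3: ['purple', 'valley'] (min_width=13, slack=6)
Line 4: ['structure', 'car', 'bed'] (min_width=17, slack=2)
Line 5: ['table'] (min_width=5, slack=14)

Answer: sky segment are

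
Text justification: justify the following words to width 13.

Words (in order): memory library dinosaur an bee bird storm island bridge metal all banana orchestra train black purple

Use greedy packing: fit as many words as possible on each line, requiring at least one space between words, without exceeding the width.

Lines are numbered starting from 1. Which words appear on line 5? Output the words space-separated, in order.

Answer: storm island

Derivation:
Line 1: ['memory'] (min_width=6, slack=7)
Line 2: ['library'] (min_width=7, slack=6)
Line 3: ['dinosaur', 'an'] (min_width=11, slack=2)
Line 4: ['bee', 'bird'] (min_width=8, slack=5)
Line 5: ['storm', 'island'] (min_width=12, slack=1)
Line 6: ['bridge', 'metal'] (min_width=12, slack=1)
Line 7: ['all', 'banana'] (min_width=10, slack=3)
Line 8: ['orchestra'] (min_width=9, slack=4)
Line 9: ['train', 'black'] (min_width=11, slack=2)
Line 10: ['purple'] (min_width=6, slack=7)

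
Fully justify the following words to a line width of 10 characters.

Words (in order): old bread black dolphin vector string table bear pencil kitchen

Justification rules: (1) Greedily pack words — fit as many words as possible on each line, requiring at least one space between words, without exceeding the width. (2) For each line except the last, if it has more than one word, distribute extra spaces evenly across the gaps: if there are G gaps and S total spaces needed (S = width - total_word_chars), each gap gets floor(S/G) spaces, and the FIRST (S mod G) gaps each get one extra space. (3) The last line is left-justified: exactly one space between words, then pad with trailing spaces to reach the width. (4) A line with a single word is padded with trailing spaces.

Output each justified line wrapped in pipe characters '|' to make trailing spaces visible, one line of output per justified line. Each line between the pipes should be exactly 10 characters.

Answer: |old  bread|
|black     |
|dolphin   |
|vector    |
|string    |
|table bear|
|pencil    |
|kitchen   |

Derivation:
Line 1: ['old', 'bread'] (min_width=9, slack=1)
Line 2: ['black'] (min_width=5, slack=5)
Line 3: ['dolphin'] (min_width=7, slack=3)
Line 4: ['vector'] (min_width=6, slack=4)
Line 5: ['string'] (min_width=6, slack=4)
Line 6: ['table', 'bear'] (min_width=10, slack=0)
Line 7: ['pencil'] (min_width=6, slack=4)
Line 8: ['kitchen'] (min_width=7, slack=3)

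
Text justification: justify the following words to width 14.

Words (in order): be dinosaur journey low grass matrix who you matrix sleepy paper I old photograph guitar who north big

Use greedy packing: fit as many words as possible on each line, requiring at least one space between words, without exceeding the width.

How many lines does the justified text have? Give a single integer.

Answer: 8

Derivation:
Line 1: ['be', 'dinosaur'] (min_width=11, slack=3)
Line 2: ['journey', 'low'] (min_width=11, slack=3)
Line 3: ['grass', 'matrix'] (min_width=12, slack=2)
Line 4: ['who', 'you', 'matrix'] (min_width=14, slack=0)
Line 5: ['sleepy', 'paper', 'I'] (min_width=14, slack=0)
Line 6: ['old', 'photograph'] (min_width=14, slack=0)
Line 7: ['guitar', 'who'] (min_width=10, slack=4)
Line 8: ['north', 'big'] (min_width=9, slack=5)
Total lines: 8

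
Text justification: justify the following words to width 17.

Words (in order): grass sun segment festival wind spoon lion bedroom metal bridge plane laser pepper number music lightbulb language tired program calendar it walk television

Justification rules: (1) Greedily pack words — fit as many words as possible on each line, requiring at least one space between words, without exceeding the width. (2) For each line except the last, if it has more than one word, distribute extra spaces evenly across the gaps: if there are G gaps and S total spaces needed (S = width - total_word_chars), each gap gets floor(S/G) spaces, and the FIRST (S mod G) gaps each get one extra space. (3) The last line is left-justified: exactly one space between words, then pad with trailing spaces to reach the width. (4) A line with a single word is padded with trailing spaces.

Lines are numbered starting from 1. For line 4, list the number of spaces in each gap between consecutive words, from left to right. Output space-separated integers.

Answer: 5

Derivation:
Line 1: ['grass', 'sun', 'segment'] (min_width=17, slack=0)
Line 2: ['festival', 'wind'] (min_width=13, slack=4)
Line 3: ['spoon', 'lion'] (min_width=10, slack=7)
Line 4: ['bedroom', 'metal'] (min_width=13, slack=4)
Line 5: ['bridge', 'plane'] (min_width=12, slack=5)
Line 6: ['laser', 'pepper'] (min_width=12, slack=5)
Line 7: ['number', 'music'] (min_width=12, slack=5)
Line 8: ['lightbulb'] (min_width=9, slack=8)
Line 9: ['language', 'tired'] (min_width=14, slack=3)
Line 10: ['program', 'calendar'] (min_width=16, slack=1)
Line 11: ['it', 'walk'] (min_width=7, slack=10)
Line 12: ['television'] (min_width=10, slack=7)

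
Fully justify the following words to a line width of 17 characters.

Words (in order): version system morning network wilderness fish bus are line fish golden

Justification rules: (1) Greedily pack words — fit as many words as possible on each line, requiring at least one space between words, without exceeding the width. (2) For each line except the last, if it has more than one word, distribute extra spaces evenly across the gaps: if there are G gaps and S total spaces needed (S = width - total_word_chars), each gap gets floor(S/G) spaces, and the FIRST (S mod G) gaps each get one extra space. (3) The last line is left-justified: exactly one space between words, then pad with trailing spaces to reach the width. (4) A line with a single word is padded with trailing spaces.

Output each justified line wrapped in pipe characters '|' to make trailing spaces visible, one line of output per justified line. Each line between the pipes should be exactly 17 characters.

Answer: |version    system|
|morning   network|
|wilderness   fish|
|bus are line fish|
|golden           |

Derivation:
Line 1: ['version', 'system'] (min_width=14, slack=3)
Line 2: ['morning', 'network'] (min_width=15, slack=2)
Line 3: ['wilderness', 'fish'] (min_width=15, slack=2)
Line 4: ['bus', 'are', 'line', 'fish'] (min_width=17, slack=0)
Line 5: ['golden'] (min_width=6, slack=11)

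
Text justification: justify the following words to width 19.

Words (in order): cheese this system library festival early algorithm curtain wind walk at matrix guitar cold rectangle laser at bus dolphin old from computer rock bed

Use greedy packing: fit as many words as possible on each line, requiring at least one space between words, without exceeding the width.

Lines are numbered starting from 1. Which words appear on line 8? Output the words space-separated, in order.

Answer: dolphin old from

Derivation:
Line 1: ['cheese', 'this', 'system'] (min_width=18, slack=1)
Line 2: ['library', 'festival'] (min_width=16, slack=3)
Line 3: ['early', 'algorithm'] (min_width=15, slack=4)
Line 4: ['curtain', 'wind', 'walk'] (min_width=17, slack=2)
Line 5: ['at', 'matrix', 'guitar'] (min_width=16, slack=3)
Line 6: ['cold', 'rectangle'] (min_width=14, slack=5)
Line 7: ['laser', 'at', 'bus'] (min_width=12, slack=7)
Line 8: ['dolphin', 'old', 'from'] (min_width=16, slack=3)
Line 9: ['computer', 'rock', 'bed'] (min_width=17, slack=2)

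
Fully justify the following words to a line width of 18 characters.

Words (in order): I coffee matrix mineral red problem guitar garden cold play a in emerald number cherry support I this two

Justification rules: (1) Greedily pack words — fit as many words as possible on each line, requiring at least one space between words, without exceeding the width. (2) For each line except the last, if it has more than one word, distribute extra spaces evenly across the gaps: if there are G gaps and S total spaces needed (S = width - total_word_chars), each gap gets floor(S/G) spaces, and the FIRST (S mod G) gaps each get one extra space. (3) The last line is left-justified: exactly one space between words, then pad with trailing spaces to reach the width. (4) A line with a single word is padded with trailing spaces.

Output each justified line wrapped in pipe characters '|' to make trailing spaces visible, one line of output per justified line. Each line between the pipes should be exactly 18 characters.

Answer: |I   coffee  matrix|
|mineral        red|
|problem     guitar|
|garden cold play a|
|in  emerald number|
|cherry  support  I|
|this two          |

Derivation:
Line 1: ['I', 'coffee', 'matrix'] (min_width=15, slack=3)
Line 2: ['mineral', 'red'] (min_width=11, slack=7)
Line 3: ['problem', 'guitar'] (min_width=14, slack=4)
Line 4: ['garden', 'cold', 'play', 'a'] (min_width=18, slack=0)
Line 5: ['in', 'emerald', 'number'] (min_width=17, slack=1)
Line 6: ['cherry', 'support', 'I'] (min_width=16, slack=2)
Line 7: ['this', 'two'] (min_width=8, slack=10)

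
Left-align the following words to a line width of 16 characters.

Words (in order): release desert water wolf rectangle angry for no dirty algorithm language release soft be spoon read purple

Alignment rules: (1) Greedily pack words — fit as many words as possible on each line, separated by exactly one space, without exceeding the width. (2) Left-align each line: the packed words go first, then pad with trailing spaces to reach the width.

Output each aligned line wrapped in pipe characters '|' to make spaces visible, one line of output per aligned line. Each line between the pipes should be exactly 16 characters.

Answer: |release desert  |
|water wolf      |
|rectangle angry |
|for no dirty    |
|algorithm       |
|language release|
|soft be spoon   |
|read purple     |

Derivation:
Line 1: ['release', 'desert'] (min_width=14, slack=2)
Line 2: ['water', 'wolf'] (min_width=10, slack=6)
Line 3: ['rectangle', 'angry'] (min_width=15, slack=1)
Line 4: ['for', 'no', 'dirty'] (min_width=12, slack=4)
Line 5: ['algorithm'] (min_width=9, slack=7)
Line 6: ['language', 'release'] (min_width=16, slack=0)
Line 7: ['soft', 'be', 'spoon'] (min_width=13, slack=3)
Line 8: ['read', 'purple'] (min_width=11, slack=5)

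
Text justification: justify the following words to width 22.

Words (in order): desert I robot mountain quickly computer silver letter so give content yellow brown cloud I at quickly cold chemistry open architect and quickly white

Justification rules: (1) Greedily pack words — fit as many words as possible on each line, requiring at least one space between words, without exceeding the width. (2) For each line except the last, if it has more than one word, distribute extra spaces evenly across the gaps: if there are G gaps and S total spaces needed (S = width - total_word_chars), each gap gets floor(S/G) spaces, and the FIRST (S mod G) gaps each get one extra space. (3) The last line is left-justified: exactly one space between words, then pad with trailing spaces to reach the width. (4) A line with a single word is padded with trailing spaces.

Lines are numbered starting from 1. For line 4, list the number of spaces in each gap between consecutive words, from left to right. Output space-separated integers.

Line 1: ['desert', 'I', 'robot'] (min_width=14, slack=8)
Line 2: ['mountain', 'quickly'] (min_width=16, slack=6)
Line 3: ['computer', 'silver', 'letter'] (min_width=22, slack=0)
Line 4: ['so', 'give', 'content', 'yellow'] (min_width=22, slack=0)
Line 5: ['brown', 'cloud', 'I', 'at'] (min_width=16, slack=6)
Line 6: ['quickly', 'cold', 'chemistry'] (min_width=22, slack=0)
Line 7: ['open', 'architect', 'and'] (min_width=18, slack=4)
Line 8: ['quickly', 'white'] (min_width=13, slack=9)

Answer: 1 1 1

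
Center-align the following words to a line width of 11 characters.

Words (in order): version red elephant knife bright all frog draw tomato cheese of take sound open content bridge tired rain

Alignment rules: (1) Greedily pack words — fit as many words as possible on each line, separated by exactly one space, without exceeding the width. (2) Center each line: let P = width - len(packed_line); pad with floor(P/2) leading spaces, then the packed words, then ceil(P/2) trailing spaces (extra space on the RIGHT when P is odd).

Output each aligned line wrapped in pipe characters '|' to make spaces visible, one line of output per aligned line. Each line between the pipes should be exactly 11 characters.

Line 1: ['version', 'red'] (min_width=11, slack=0)
Line 2: ['elephant'] (min_width=8, slack=3)
Line 3: ['knife'] (min_width=5, slack=6)
Line 4: ['bright', 'all'] (min_width=10, slack=1)
Line 5: ['frog', 'draw'] (min_width=9, slack=2)
Line 6: ['tomato'] (min_width=6, slack=5)
Line 7: ['cheese', 'of'] (min_width=9, slack=2)
Line 8: ['take', 'sound'] (min_width=10, slack=1)
Line 9: ['open'] (min_width=4, slack=7)
Line 10: ['content'] (min_width=7, slack=4)
Line 11: ['bridge'] (min_width=6, slack=5)
Line 12: ['tired', 'rain'] (min_width=10, slack=1)

Answer: |version red|
| elephant  |
|   knife   |
|bright all |
| frog draw |
|  tomato   |
| cheese of |
|take sound |
|   open    |
|  content  |
|  bridge   |
|tired rain |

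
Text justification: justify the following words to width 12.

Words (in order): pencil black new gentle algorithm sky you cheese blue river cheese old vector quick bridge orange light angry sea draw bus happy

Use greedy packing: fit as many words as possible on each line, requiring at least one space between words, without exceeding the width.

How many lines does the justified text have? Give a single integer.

Line 1: ['pencil', 'black'] (min_width=12, slack=0)
Line 2: ['new', 'gentle'] (min_width=10, slack=2)
Line 3: ['algorithm'] (min_width=9, slack=3)
Line 4: ['sky', 'you'] (min_width=7, slack=5)
Line 5: ['cheese', 'blue'] (min_width=11, slack=1)
Line 6: ['river', 'cheese'] (min_width=12, slack=0)
Line 7: ['old', 'vector'] (min_width=10, slack=2)
Line 8: ['quick', 'bridge'] (min_width=12, slack=0)
Line 9: ['orange', 'light'] (min_width=12, slack=0)
Line 10: ['angry', 'sea'] (min_width=9, slack=3)
Line 11: ['draw', 'bus'] (min_width=8, slack=4)
Line 12: ['happy'] (min_width=5, slack=7)
Total lines: 12

Answer: 12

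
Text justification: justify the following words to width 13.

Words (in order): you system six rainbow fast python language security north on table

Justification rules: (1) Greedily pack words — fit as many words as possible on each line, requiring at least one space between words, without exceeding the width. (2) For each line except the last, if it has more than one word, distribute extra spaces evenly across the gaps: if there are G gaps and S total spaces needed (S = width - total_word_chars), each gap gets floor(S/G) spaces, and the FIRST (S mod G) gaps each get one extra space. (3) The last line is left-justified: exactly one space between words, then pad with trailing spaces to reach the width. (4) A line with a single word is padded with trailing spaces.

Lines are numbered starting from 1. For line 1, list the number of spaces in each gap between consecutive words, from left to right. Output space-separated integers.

Answer: 4

Derivation:
Line 1: ['you', 'system'] (min_width=10, slack=3)
Line 2: ['six', 'rainbow'] (min_width=11, slack=2)
Line 3: ['fast', 'python'] (min_width=11, slack=2)
Line 4: ['language'] (min_width=8, slack=5)
Line 5: ['security'] (min_width=8, slack=5)
Line 6: ['north', 'on'] (min_width=8, slack=5)
Line 7: ['table'] (min_width=5, slack=8)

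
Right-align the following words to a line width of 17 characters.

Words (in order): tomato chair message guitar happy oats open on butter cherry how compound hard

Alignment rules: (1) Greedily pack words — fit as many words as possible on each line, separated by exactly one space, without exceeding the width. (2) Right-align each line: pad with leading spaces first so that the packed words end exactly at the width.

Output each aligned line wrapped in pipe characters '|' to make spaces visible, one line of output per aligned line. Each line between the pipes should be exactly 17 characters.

Answer: |     tomato chair|
|   message guitar|
|  happy oats open|
| on butter cherry|
|how compound hard|

Derivation:
Line 1: ['tomato', 'chair'] (min_width=12, slack=5)
Line 2: ['message', 'guitar'] (min_width=14, slack=3)
Line 3: ['happy', 'oats', 'open'] (min_width=15, slack=2)
Line 4: ['on', 'butter', 'cherry'] (min_width=16, slack=1)
Line 5: ['how', 'compound', 'hard'] (min_width=17, slack=0)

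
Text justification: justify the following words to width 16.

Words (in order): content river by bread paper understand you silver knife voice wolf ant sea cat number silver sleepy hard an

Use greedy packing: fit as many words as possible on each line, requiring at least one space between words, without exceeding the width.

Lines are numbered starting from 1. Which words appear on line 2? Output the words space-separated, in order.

Answer: bread paper

Derivation:
Line 1: ['content', 'river', 'by'] (min_width=16, slack=0)
Line 2: ['bread', 'paper'] (min_width=11, slack=5)
Line 3: ['understand', 'you'] (min_width=14, slack=2)
Line 4: ['silver', 'knife'] (min_width=12, slack=4)
Line 5: ['voice', 'wolf', 'ant'] (min_width=14, slack=2)
Line 6: ['sea', 'cat', 'number'] (min_width=14, slack=2)
Line 7: ['silver', 'sleepy'] (min_width=13, slack=3)
Line 8: ['hard', 'an'] (min_width=7, slack=9)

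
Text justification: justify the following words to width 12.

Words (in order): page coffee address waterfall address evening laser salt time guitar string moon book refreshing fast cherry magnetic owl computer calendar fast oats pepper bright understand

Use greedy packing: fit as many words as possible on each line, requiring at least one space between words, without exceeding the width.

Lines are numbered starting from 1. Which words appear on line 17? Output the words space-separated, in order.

Answer: bright

Derivation:
Line 1: ['page', 'coffee'] (min_width=11, slack=1)
Line 2: ['address'] (min_width=7, slack=5)
Line 3: ['waterfall'] (min_width=9, slack=3)
Line 4: ['address'] (min_width=7, slack=5)
Line 5: ['evening'] (min_width=7, slack=5)
Line 6: ['laser', 'salt'] (min_width=10, slack=2)
Line 7: ['time', 'guitar'] (min_width=11, slack=1)
Line 8: ['string', 'moon'] (min_width=11, slack=1)
Line 9: ['book'] (min_width=4, slack=8)
Line 10: ['refreshing'] (min_width=10, slack=2)
Line 11: ['fast', 'cherry'] (min_width=11, slack=1)
Line 12: ['magnetic', 'owl'] (min_width=12, slack=0)
Line 13: ['computer'] (min_width=8, slack=4)
Line 14: ['calendar'] (min_width=8, slack=4)
Line 15: ['fast', 'oats'] (min_width=9, slack=3)
Line 16: ['pepper'] (min_width=6, slack=6)
Line 17: ['bright'] (min_width=6, slack=6)
Line 18: ['understand'] (min_width=10, slack=2)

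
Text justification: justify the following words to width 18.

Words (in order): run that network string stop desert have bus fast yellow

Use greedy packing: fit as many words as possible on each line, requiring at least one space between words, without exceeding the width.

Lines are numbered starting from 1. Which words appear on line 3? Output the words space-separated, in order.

Line 1: ['run', 'that', 'network'] (min_width=16, slack=2)
Line 2: ['string', 'stop', 'desert'] (min_width=18, slack=0)
Line 3: ['have', 'bus', 'fast'] (min_width=13, slack=5)
Line 4: ['yellow'] (min_width=6, slack=12)

Answer: have bus fast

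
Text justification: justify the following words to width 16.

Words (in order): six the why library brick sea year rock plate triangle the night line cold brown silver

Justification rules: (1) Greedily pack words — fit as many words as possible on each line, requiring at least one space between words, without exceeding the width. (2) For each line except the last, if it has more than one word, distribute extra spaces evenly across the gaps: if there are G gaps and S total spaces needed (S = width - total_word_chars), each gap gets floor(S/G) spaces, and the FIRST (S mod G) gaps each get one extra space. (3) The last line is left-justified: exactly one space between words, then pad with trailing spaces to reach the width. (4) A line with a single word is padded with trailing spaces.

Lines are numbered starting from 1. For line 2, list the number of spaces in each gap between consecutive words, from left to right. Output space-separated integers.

Answer: 4

Derivation:
Line 1: ['six', 'the', 'why'] (min_width=11, slack=5)
Line 2: ['library', 'brick'] (min_width=13, slack=3)
Line 3: ['sea', 'year', 'rock'] (min_width=13, slack=3)
Line 4: ['plate', 'triangle'] (min_width=14, slack=2)
Line 5: ['the', 'night', 'line'] (min_width=14, slack=2)
Line 6: ['cold', 'brown'] (min_width=10, slack=6)
Line 7: ['silver'] (min_width=6, slack=10)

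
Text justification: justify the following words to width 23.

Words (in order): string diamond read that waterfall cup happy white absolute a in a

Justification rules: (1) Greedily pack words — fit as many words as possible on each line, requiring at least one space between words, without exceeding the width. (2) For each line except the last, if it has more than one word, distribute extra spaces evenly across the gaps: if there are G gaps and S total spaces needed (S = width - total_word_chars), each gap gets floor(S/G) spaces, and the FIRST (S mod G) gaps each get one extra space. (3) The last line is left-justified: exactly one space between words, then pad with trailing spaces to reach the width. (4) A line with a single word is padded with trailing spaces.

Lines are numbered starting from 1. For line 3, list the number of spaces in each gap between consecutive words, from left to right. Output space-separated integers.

Answer: 2 1 1

Derivation:
Line 1: ['string', 'diamond', 'read'] (min_width=19, slack=4)
Line 2: ['that', 'waterfall', 'cup'] (min_width=18, slack=5)
Line 3: ['happy', 'white', 'absolute', 'a'] (min_width=22, slack=1)
Line 4: ['in', 'a'] (min_width=4, slack=19)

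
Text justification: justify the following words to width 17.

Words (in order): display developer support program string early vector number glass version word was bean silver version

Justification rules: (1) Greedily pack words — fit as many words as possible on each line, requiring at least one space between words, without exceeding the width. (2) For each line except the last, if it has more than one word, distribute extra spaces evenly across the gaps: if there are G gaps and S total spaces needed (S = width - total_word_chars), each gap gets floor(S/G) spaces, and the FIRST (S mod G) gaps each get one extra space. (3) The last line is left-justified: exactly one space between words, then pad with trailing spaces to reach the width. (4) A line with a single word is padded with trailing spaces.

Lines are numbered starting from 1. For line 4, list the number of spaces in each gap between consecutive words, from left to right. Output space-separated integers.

Line 1: ['display', 'developer'] (min_width=17, slack=0)
Line 2: ['support', 'program'] (min_width=15, slack=2)
Line 3: ['string', 'early'] (min_width=12, slack=5)
Line 4: ['vector', 'number'] (min_width=13, slack=4)
Line 5: ['glass', 'version'] (min_width=13, slack=4)
Line 6: ['word', 'was', 'bean'] (min_width=13, slack=4)
Line 7: ['silver', 'version'] (min_width=14, slack=3)

Answer: 5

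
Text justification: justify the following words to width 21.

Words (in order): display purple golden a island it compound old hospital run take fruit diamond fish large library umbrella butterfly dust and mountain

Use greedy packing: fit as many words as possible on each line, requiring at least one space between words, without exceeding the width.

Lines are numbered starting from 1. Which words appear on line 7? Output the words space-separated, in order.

Answer: dust and mountain

Derivation:
Line 1: ['display', 'purple', 'golden'] (min_width=21, slack=0)
Line 2: ['a', 'island', 'it', 'compound'] (min_width=20, slack=1)
Line 3: ['old', 'hospital', 'run', 'take'] (min_width=21, slack=0)
Line 4: ['fruit', 'diamond', 'fish'] (min_width=18, slack=3)
Line 5: ['large', 'library'] (min_width=13, slack=8)
Line 6: ['umbrella', 'butterfly'] (min_width=18, slack=3)
Line 7: ['dust', 'and', 'mountain'] (min_width=17, slack=4)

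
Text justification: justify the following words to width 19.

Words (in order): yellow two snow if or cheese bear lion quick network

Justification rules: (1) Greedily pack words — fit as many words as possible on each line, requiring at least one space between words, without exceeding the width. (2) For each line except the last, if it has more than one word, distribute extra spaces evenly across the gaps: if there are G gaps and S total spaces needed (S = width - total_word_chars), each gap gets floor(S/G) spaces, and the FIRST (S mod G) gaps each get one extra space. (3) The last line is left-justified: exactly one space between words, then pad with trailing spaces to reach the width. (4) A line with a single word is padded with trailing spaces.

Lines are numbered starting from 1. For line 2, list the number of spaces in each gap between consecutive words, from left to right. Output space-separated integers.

Line 1: ['yellow', 'two', 'snow', 'if'] (min_width=18, slack=1)
Line 2: ['or', 'cheese', 'bear', 'lion'] (min_width=19, slack=0)
Line 3: ['quick', 'network'] (min_width=13, slack=6)

Answer: 1 1 1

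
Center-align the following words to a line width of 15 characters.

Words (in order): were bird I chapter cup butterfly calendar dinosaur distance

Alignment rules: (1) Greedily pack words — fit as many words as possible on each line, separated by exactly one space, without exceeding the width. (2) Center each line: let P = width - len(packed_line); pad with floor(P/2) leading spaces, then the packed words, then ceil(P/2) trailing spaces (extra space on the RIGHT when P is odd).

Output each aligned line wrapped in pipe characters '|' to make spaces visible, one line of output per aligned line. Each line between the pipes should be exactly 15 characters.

Line 1: ['were', 'bird', 'I'] (min_width=11, slack=4)
Line 2: ['chapter', 'cup'] (min_width=11, slack=4)
Line 3: ['butterfly'] (min_width=9, slack=6)
Line 4: ['calendar'] (min_width=8, slack=7)
Line 5: ['dinosaur'] (min_width=8, slack=7)
Line 6: ['distance'] (min_width=8, slack=7)

Answer: |  were bird I  |
|  chapter cup  |
|   butterfly   |
|   calendar    |
|   dinosaur    |
|   distance    |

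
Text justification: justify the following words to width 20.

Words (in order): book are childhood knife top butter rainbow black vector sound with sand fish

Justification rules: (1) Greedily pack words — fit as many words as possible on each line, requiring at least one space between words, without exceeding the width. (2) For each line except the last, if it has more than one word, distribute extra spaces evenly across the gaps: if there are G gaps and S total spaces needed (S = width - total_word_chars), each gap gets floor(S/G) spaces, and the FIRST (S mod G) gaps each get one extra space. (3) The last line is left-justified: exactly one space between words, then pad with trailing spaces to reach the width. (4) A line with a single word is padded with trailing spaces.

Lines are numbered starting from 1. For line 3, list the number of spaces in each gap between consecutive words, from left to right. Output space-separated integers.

Line 1: ['book', 'are', 'childhood'] (min_width=18, slack=2)
Line 2: ['knife', 'top', 'butter'] (min_width=16, slack=4)
Line 3: ['rainbow', 'black', 'vector'] (min_width=20, slack=0)
Line 4: ['sound', 'with', 'sand', 'fish'] (min_width=20, slack=0)

Answer: 1 1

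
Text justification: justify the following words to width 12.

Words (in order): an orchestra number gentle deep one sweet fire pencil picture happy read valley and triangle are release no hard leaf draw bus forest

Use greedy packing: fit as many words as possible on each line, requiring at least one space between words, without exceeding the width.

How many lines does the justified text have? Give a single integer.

Line 1: ['an', 'orchestra'] (min_width=12, slack=0)
Line 2: ['number'] (min_width=6, slack=6)
Line 3: ['gentle', 'deep'] (min_width=11, slack=1)
Line 4: ['one', 'sweet'] (min_width=9, slack=3)
Line 5: ['fire', 'pencil'] (min_width=11, slack=1)
Line 6: ['picture'] (min_width=7, slack=5)
Line 7: ['happy', 'read'] (min_width=10, slack=2)
Line 8: ['valley', 'and'] (min_width=10, slack=2)
Line 9: ['triangle', 'are'] (min_width=12, slack=0)
Line 10: ['release', 'no'] (min_width=10, slack=2)
Line 11: ['hard', 'leaf'] (min_width=9, slack=3)
Line 12: ['draw', 'bus'] (min_width=8, slack=4)
Line 13: ['forest'] (min_width=6, slack=6)
Total lines: 13

Answer: 13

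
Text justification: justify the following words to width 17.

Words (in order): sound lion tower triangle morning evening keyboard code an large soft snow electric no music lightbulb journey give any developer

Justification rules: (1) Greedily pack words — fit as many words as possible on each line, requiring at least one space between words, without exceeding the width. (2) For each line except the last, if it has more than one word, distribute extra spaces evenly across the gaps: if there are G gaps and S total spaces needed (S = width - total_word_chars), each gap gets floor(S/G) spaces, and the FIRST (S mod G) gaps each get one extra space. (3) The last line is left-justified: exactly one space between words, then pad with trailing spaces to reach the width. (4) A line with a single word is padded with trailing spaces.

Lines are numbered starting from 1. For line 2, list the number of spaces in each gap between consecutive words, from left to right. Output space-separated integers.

Answer: 2

Derivation:
Line 1: ['sound', 'lion', 'tower'] (min_width=16, slack=1)
Line 2: ['triangle', 'morning'] (min_width=16, slack=1)
Line 3: ['evening', 'keyboard'] (min_width=16, slack=1)
Line 4: ['code', 'an', 'large'] (min_width=13, slack=4)
Line 5: ['soft', 'snow'] (min_width=9, slack=8)
Line 6: ['electric', 'no', 'music'] (min_width=17, slack=0)
Line 7: ['lightbulb', 'journey'] (min_width=17, slack=0)
Line 8: ['give', 'any'] (min_width=8, slack=9)
Line 9: ['developer'] (min_width=9, slack=8)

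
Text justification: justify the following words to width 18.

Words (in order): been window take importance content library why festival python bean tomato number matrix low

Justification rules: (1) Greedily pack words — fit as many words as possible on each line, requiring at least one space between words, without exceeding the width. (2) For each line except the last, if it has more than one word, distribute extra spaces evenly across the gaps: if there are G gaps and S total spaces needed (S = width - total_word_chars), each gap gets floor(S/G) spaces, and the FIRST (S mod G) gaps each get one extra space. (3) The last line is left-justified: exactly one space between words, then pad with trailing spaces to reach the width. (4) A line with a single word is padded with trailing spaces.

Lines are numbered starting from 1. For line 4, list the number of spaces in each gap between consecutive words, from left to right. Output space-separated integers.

Answer: 4

Derivation:
Line 1: ['been', 'window', 'take'] (min_width=16, slack=2)
Line 2: ['importance', 'content'] (min_width=18, slack=0)
Line 3: ['library', 'why'] (min_width=11, slack=7)
Line 4: ['festival', 'python'] (min_width=15, slack=3)
Line 5: ['bean', 'tomato', 'number'] (min_width=18, slack=0)
Line 6: ['matrix', 'low'] (min_width=10, slack=8)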